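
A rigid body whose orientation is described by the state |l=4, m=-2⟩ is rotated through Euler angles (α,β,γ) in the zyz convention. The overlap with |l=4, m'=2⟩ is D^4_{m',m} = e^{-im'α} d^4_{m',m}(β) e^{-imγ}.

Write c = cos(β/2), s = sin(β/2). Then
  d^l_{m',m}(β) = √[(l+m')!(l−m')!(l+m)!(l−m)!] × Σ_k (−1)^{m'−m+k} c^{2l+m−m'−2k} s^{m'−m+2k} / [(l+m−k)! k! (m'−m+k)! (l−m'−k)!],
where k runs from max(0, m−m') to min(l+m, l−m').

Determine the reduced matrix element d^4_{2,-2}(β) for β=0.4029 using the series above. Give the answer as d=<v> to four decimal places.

d^4_{2,-2}(β=0.4029) via the finite sum:
Half-angle: c=0.979777, s=0.200090. N=√(720·2·2·720)=1440.000000
k∈{0,1,2} keeps every argument non-negative
  k=0: (−1)^4·1440.0000/(96)·0.9798^4·0.2001^4 = +0.022157
  k=1: (−1)^5·1440.0000/(120)·0.9798^2·0.2001^6 = -0.000739
  k=2: (−1)^6·1440.0000/(1440)·0.9798^0·0.2001^8 = +0.000003
d^4_{2,-2}(0.4029) = +0.022157 -0.000739 +0.000003 = +0.021420

d=0.0214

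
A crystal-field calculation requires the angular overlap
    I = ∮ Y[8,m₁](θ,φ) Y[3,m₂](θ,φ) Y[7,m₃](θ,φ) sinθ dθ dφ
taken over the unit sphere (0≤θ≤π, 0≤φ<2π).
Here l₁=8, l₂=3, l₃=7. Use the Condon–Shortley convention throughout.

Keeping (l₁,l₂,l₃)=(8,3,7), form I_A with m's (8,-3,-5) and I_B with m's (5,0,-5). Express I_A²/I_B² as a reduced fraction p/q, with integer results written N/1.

700/961

l's match ⇒ only the (l;m) 3-j factors differ between A and B.
A: triangle coeff Δ(8,3,7) = 1/5290740; Σ_t [0,0]: t=0:+1/22992076800 = 1/22992076800; (3j)²=5/969 [(8 3 7; 8 -3 -5)], sign=+1
B: triangle coeff Δ(8,3,7) = 1/5290740; Σ_t [1,3]: t=1:−1/87091200 t=2:+1/159667200 t=3:−1/5748019200 = -31/5748019200; (3j)²=961/135660 [(8 3 7; 5 0 -5)], sign=-1
I_A²/I_B² = (5/969)/(961/135660) = 700/961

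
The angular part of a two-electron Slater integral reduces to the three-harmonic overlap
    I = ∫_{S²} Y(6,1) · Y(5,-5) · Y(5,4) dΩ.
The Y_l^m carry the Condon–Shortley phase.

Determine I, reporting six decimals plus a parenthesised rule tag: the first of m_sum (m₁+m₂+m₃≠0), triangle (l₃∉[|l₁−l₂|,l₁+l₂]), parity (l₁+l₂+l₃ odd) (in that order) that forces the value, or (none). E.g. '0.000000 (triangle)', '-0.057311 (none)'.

m-sum 0 ✓  L=16 even ✓  1≤5≤11 ✓
Π(2lᵢ+1) = 13×11×11 = 1573
triangle coeff Δ(6,5,5) = 1/28588560
Σ_t [1,5]: t=1:−1/345600 t=2:+1/13824 t=3:−1/5184 t=4:+1/13824 t=5:−1/345600 = -7/129600
(3j)²=80/7293 [(6 5 5; 0 0 0)], sign=+1
Σ_t [0,0]: t=0:+1/2073600 = 1/2073600
(3j)²=63/9724 [(6 5 5; 1 -5 4)], sign=-1
⇒ 4πI² = 420/3757
I = (-1)√(420/3757/(4π)) = -0.09431898
No selection rule forces the value: the integral is nonzero (none).

-0.094319 (none)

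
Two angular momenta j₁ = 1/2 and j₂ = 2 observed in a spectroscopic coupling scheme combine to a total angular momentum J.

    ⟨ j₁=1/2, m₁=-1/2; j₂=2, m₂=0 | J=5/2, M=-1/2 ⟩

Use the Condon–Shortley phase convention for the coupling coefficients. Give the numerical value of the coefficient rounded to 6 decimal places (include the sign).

+0.774597

j₁+j₂−J=0  J+j₁−j₂=1  J−j₁+j₂=4  j₁+j₂+J+1=6
(j₁±m₁, j₂±m₂, J±M) = (0,1,2,2,2,3)
P² = 48/5
sum k=0..0:
  [0] +1/4 = 1/4
S = 1/4
C² = P²·S² = 3/5 ; C = +0.774597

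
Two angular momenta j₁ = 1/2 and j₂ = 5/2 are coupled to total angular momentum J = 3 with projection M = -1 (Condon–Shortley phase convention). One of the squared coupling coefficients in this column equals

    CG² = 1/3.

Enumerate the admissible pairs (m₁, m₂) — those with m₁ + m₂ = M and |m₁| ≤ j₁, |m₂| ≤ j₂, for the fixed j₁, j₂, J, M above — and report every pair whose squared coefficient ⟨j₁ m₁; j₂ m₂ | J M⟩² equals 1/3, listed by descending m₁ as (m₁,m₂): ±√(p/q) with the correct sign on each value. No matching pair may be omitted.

(1/2,-3/2): +√(1/3)

Admissible pairs with m₁+m₂ = M = -1: (-1/2,-1/2), (1/2,-3/2)
  (m₁,m₂)=(1/2,-3/2): CG² = 1/3, CG = +√(1/3)   ← matches the target
  (m₁,m₂)=(-1/2,-1/2): CG² = 2/3, CG = +√(2/3)
Pairs with CG² = 1/3: (1/2,-3/2): +√(1/3)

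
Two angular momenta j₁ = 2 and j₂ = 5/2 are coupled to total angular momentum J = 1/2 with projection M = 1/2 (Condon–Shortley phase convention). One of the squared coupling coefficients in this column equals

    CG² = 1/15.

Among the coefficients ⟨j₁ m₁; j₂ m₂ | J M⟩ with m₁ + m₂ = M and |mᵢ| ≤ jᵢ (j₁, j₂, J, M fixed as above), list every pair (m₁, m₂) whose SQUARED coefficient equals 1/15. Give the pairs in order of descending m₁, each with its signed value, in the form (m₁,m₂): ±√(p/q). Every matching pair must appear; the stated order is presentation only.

(2,-3/2): +√(1/15)

Admissible pairs with m₁+m₂ = M = 1/2: (-2,5/2), (-1,3/2), (0,1/2), (1,-1/2), (2,-3/2)
  (m₁,m₂)=(2,-3/2): CG² = 1/15, CG = +√(1/15)   ← matches the target
  (m₁,m₂)=(1,-1/2): CG² = 2/15, CG = −√(2/15)
  (m₁,m₂)=(0,1/2): CG² = 1/5, CG = +√(1/5)
  (m₁,m₂)=(-1,3/2): CG² = 4/15, CG = −√(4/15)
  (m₁,m₂)=(-2,5/2): CG² = 1/3, CG = +√(1/3)
Pairs with CG² = 1/15: (2,-3/2): +√(1/15)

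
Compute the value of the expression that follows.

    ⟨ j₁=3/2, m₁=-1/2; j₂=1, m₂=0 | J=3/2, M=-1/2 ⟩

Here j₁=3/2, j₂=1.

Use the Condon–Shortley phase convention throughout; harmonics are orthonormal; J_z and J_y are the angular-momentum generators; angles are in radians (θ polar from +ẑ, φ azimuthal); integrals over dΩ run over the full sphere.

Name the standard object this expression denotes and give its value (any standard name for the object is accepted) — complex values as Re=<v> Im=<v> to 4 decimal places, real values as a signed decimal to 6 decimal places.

Clebsch–Gordan coefficient, −√(1/15) ≈ -0.258199

This is a Clebsch–Gordan (vector-coupling) coefficient.
√[4·1!2!1!/5! · 1!2!1!1!1!2!] = √(4/15)
  +(−1)^0/∏(0,1,2,1,0,0)! = 1/2  (running 1/2)
  +(−1)^1/∏(1,0,1,0,1,1)! = -1  (running -1/2)
⟨..|..⟩ = √(4/15)·(-1/2) = -0.258199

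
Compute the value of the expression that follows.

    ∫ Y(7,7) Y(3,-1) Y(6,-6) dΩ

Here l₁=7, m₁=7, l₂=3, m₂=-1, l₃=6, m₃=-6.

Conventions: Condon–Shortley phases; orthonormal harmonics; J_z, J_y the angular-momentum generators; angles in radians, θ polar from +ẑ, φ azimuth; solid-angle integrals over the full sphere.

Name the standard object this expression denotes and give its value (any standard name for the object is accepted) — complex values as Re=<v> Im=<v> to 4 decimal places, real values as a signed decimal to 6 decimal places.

Gaunt coefficient, +0.220392

This is a Gaunt coefficient — the integral of a triple product of spherical harmonics over the sphere.
m-sum 0 ✓  L=16 even ✓  4≤6≤10 ✓
Π(2lᵢ+1) = 15×7×13 = 1365
triangle coeff Δ(7,3,6) = 1/2042040
Σ_t [1,3]: t=1:−1/207360 t=2:+1/57600 t=3:−1/207360 = 1/129600
(3j)²=168/12155 [(7 3 6; 0 0 0)], sign=+1
Σ_t [0,0]: t=0:+1/174182400 = 1/174182400
(3j)²=11/340 [(7 3 6; 7 -1 -6)], sign=+1
⇒ 4πI² = 882/1445
I = (+1)√(882/1445/(4π)) = 0.22039180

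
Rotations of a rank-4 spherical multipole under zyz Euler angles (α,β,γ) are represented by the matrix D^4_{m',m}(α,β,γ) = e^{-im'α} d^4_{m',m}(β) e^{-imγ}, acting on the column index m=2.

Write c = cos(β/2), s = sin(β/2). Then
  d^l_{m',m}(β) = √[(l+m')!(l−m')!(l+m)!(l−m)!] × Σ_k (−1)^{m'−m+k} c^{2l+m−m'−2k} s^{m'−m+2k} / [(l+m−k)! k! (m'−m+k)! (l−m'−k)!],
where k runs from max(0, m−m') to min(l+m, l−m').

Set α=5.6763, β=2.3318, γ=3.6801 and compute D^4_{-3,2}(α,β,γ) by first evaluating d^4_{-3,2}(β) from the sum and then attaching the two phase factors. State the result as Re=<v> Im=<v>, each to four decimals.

Split into d^4_{-3,2}(β=2.3318) × two z-phases.
With c≡cos(β/2)=0.393923 and s≡sin(β/2)=0.919143, N=[1·5040·720·2]^{1/2}=2693.993318
The bounds max(0,m−m')=5 and min(l+m,l−m')=6 give 2 terms
  k=5: (−1)^0·2693.9933/(240)·0.3939^3·0.9191^5 = +0.450129
  k=6: (−1)^1·2693.9933/(720)·0.3939^1·0.9191^7 = -0.816880
d^4_{-3,2}(2.3318) = +0.450129 -0.816880 = -0.366751
Attach z-rotation phases: D = e^{-i(-3)(5.6763)}·(-0.366751)·e^{-i(2)(3.6801)} = +0.355895+0.088574i

Re=0.3559 Im=0.0886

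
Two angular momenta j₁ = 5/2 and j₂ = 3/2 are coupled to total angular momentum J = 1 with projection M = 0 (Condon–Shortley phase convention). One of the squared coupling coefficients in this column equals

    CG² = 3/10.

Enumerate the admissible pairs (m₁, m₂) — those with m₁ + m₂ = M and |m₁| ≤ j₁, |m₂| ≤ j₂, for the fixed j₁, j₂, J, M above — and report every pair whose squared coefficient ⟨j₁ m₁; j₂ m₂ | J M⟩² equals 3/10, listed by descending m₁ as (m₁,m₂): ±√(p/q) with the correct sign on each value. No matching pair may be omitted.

Admissible pairs with m₁+m₂ = M = 0: (-3/2,3/2), (-1/2,1/2), (1/2,-1/2), (3/2,-3/2)
  (m₁,m₂)=(3/2,-3/2): CG² = 1/5, CG = +√(1/5)
  (m₁,m₂)=(1/2,-1/2): CG² = 3/10, CG = −√(3/10)   ← matches the target
  (m₁,m₂)=(-1/2,1/2): CG² = 3/10, CG = +√(3/10)   ← matches the target
  (m₁,m₂)=(-3/2,3/2): CG² = 1/5, CG = −√(1/5)
Pairs with CG² = 3/10: (1/2,-1/2): −√(3/10); (-1/2,1/2): +√(3/10)

(1/2,-1/2): −√(3/10); (-1/2,1/2): +√(3/10)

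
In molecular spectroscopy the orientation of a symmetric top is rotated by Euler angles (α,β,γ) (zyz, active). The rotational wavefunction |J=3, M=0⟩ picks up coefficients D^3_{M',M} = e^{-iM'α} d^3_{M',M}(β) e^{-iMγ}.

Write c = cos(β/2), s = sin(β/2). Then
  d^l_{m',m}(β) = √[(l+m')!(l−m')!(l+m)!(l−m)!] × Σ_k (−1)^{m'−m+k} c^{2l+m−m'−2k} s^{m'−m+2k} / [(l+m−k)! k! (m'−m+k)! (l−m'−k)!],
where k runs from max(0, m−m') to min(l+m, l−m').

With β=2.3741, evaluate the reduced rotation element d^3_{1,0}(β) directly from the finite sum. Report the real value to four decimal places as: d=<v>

d^3_{1,0}(β=2.3741) via the finite sum:
Half-angle: c=0.374397, s=0.927269. N=√(24·2·6·6)=41.569219
The bounds max(0,m−m')=0 and min(l+m,l−m')=2 give 3 terms
  k=0: (−1)^1·41.5692/(12)·0.3744^5·0.9273^1 = -0.023630
  k=1: (−1)^2·41.5692/(4)·0.3744^3·0.9273^3 = +0.434836
  k=2: (−1)^3·41.5692/(12)·0.3744^1·0.9273^5 = -0.889100
d^3_{1,0}(2.3741) = -0.023630 +0.434836 -0.889100 = -0.477894

d=-0.4779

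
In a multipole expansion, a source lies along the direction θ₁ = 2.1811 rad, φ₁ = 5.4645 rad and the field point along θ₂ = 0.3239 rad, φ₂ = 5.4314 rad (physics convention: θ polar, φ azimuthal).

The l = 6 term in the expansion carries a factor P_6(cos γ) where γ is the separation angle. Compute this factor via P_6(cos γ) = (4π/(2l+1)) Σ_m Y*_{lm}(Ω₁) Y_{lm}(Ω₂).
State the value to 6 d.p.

0.093484

Term-by-term m-sum for l=6 (normalisation 4π/13 = 0.966644):
  m=-6: Y*=0.02902 + 0.14339j  Y=0.00019 - 0.00046j  product 0.00007 + 0.00001j
  m=-5: Y*=0.20564 - 0.28868j  Y=-0.00227 - 0.00466j  product -0.00181 - 0.00030j
  m=-4: Y*=-0.41671 + 0.05581j  Y=-0.03139 - 0.00854j  product 0.01356 + 0.00181j
  m=-3: Y*=0.09750 + 0.07974j  Y=-0.11419 + 0.07584j  product -0.01718 - 0.00171j
  m=-2: Y*=0.01967 + 0.29506j  Y=-0.05012 + 0.37529j  product -0.11172 - 0.00741j
  m=-1: Y*=0.17099 - 0.18277j  Y=0.38413 + 0.43885j  product 0.14589 + 0.00483j
  m=+0: Y*=0.23457 + 0.00000j  Y=0.16662 + 0.00000j  product 0.03908 + 0.00000j
  m=+1: Y*=-0.17099 - 0.18277j  Y=-0.38413 + 0.43885j  product 0.14589 - 0.00483j
  m=+2: Y*=0.01967 - 0.29506j  Y=-0.05012 - 0.37529j  product -0.11172 + 0.00741j
  m=+3: Y*=-0.09750 + 0.07974j  Y=0.11419 + 0.07584j  product -0.01718 + 0.00171j
  m=+4: Y*=-0.41671 - 0.05581j  Y=-0.03139 + 0.00854j  product 0.01356 - 0.00181j
  m=+5: Y*=-0.20564 - 0.28868j  Y=0.00227 - 0.00466j  product -0.00181 + 0.00030j
  m=+6: Y*=0.02902 - 0.14339j  Y=0.00019 + 0.00046j  product 0.00007 - 0.00001j
Σ over m = 0.09671 - 0.00000j; ×(4π/13) → 0.09348 - 0.00000j. Real part: 0.093484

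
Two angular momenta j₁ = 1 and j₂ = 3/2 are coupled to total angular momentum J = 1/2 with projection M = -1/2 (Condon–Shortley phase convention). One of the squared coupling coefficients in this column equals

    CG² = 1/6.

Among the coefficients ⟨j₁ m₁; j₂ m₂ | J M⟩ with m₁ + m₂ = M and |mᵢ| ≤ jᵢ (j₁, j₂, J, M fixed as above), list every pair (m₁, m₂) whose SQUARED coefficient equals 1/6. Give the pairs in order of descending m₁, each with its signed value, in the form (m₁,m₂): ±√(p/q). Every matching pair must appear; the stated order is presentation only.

Admissible pairs with m₁+m₂ = M = -1/2: (-1,1/2), (0,-1/2), (1,-3/2)
  (m₁,m₂)=(1,-3/2): CG² = 1/2, CG = +√(1/2)
  (m₁,m₂)=(0,-1/2): CG² = 1/3, CG = −√(1/3)
  (m₁,m₂)=(-1,1/2): CG² = 1/6, CG = +√(1/6)   ← matches the target
Pairs with CG² = 1/6: (-1,1/2): +√(1/6)

(-1,1/2): +√(1/6)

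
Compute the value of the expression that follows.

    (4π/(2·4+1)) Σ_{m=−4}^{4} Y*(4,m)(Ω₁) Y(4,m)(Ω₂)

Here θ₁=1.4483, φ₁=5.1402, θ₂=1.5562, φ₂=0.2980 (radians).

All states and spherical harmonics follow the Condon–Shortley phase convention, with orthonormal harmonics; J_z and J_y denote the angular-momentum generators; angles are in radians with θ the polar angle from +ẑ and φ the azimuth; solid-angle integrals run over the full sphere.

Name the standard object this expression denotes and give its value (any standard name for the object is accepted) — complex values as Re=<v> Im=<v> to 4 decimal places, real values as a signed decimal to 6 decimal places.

This sum is the spherical-harmonic addition theorem: it equals the Legendre polynomial P_l(cos γ) of the angle γ between the two directions.
Summing Y*_{l m}(θ₁,φ₁)·Y_{l m}(θ₂,φ₂) over m ∈ [−4, 4]; prefactor 4π/(2·4+1) = 1.396263:
  m=-4: (-0.060113, 0.425189) × (0.163580, -0.410987) = (0.164914, 0.094258)  (running Σ = (0.164914, 0.094258))
  m=-3: (-0.143398, 0.042380) × (0.011438, -0.014238) = (-0.001037, 0.002526)  (running Σ = (0.163877, 0.096784))
  m=-2: (0.193504, 0.222786) × (-0.276376, 0.187460) = (-0.095243, -0.025298)  (running Σ = (0.068634, 0.071486))
  m=-1: (-0.068922, 0.151152) × (-0.019790, 0.006079) = (0.000445, -0.003410)  (running Σ = (0.069079, 0.068076))
  m=0: (0.270799, -0.000000) × (0.316681, 0.000000) = (0.085757, 0.000000)  (running Σ = (0.154836, 0.068076))
  m=1: (0.068922, 0.151152) × (0.019790, 0.006079) = (0.000445, 0.003410)  (running Σ = (0.155281, 0.071486))
  m=2: (0.193504, -0.222786) × (-0.276376, -0.187460) = (-0.095243, 0.025298)  (running Σ = (0.060038, 0.096784))
  m=3: (0.143398, 0.042380) × (-0.011438, -0.014238) = (-0.001037, -0.002526)  (running Σ = (0.059001, 0.094258))
  m=4: (-0.060113, -0.425189) × (0.163580, 0.410987) = (0.164914, -0.094258)  (running Σ = (0.223914, 0.000000))
Accumulated sum (0.223914, 0.000000); after 4π/(2l+1) scaling, (0.312643, 0.000000) ⇒ P_4 = 0.312643

Legendre polynomial (addition theorem), +0.312643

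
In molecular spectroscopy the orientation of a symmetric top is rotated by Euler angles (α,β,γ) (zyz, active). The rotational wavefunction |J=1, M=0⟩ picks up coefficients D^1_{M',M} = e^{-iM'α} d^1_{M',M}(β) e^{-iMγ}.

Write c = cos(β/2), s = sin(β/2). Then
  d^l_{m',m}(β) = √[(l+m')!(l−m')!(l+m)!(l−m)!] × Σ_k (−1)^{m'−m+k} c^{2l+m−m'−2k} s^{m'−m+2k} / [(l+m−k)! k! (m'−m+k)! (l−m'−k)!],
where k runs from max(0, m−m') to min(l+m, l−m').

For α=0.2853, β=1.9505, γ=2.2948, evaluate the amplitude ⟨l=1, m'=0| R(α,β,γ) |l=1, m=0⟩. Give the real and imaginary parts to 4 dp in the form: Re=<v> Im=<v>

Re=-0.3706 Im=0.0000

Split into d^1_{0,0}(β=1.9505) × two z-phases.
With c≡cos(β/2)=0.560961 and s≡sin(β/2)=0.827842, N=[1·1·1·1]^{1/2}=1.000000
k∈{0,1} keeps every argument non-negative
  k=0: (−1)^0·1.0000/(1)·0.5610^2·0.8278^0 = +0.314677
  k=1: (−1)^1·1.0000/(1)·0.5610^0·0.8278^2 = -0.685323
d^1_{0,0}(1.9505) = +0.314677 -0.685323 = -0.370645
Phases: e^{-i·(0)·0.2853}=+1.000000+0.000000i, e^{-i·(0)·2.2948}=+1.000000+0.000000i ⇒ D=-0.370645+0.000000i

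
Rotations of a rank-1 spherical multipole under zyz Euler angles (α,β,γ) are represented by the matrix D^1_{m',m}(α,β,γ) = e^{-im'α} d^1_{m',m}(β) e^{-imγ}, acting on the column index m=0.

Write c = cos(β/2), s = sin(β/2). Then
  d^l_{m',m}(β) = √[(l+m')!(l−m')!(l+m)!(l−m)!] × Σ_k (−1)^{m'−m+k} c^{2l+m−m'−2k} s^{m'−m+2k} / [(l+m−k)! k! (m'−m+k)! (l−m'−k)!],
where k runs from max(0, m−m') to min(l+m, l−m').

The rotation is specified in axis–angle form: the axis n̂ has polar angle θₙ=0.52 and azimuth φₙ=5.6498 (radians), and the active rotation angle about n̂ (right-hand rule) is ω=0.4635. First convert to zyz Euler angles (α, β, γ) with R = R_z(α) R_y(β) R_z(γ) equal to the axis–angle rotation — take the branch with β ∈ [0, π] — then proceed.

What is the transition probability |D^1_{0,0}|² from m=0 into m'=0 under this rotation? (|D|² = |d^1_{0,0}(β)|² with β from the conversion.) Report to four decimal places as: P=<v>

Axis–angle → zyz. n̂ = (sinθₙcosφₙ, sinθₙsinφₙ, cosθₙ) = (+0.400500, -0.294092, +0.867819), ω = 0.4635.
R = I cosω + sinω [n̂]ₓ + (1−cosω) n̂n̂ᵀ gives
  R = [+0.911416, -0.400413, -0.094813; +0.375559, +0.903618, -0.205983; +0.168153, +0.152129, +0.973951]
β = atan2(√(R₁₃²+R₂₃²), R₃₃) = 0.228746; α = atan2(R₂₃, R₁₃) mod 2π = 4.281007; γ = atan2(R₃₂, −R₃₁) mod 2π = 2.406185
First d^1_{0,0}(β=0.2287), then the phase factors e^{-i(0)α} and e^{-i(0)γ}:
Half-angle: c=0.993467, s=0.114124. N=√(1·1·1·1)=1.000000
k∈{0,1} keeps every argument non-negative
  k=0: (−1)^0·1.0000/(1)·0.9935^2·0.1141^0 = +0.986976
  k=1: (−1)^1·1.0000/(1)·0.9935^0·0.1141^2 = -0.013024
d^1_{0,0}(0.2287) = +0.986976 -0.013024 = +0.973951
|D^1_{0,0}|² = |d^1_{0,0}(β)|² = (+0.973951)² = 0.948581 (the z-rotation phases have unit modulus)

P=0.9486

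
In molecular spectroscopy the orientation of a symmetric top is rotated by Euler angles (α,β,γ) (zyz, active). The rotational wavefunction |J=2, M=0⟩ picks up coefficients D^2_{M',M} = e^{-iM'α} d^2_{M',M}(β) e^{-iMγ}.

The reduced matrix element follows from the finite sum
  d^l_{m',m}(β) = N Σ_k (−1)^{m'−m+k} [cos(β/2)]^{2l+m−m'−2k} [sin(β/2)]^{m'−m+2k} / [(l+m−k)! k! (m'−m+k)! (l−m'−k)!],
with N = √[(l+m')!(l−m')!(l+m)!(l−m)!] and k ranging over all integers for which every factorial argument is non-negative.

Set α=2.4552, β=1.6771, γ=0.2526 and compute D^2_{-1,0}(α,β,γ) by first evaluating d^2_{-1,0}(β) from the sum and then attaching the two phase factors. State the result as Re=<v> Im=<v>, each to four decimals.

Re=0.1000 Im=-0.0819

D^2_{-1,0}(2.4552,1.6771,0.2526) = e^{-i·-1·2.4552}·d^2_{-1,0}(1.6771)·e^{-i·0·0.2526}. Compute d first:
With c≡cos(β/2)=0.668542 and s≡sin(β/2)=0.743675, N=[1·6·2·2]^{1/2}=4.898979
Admissible k: 1..2 (factorial args all ≥0)
  k=1: (−1)^0·4.8990/(2)·0.6685^3·0.7437^1 = +0.544308
  k=2: (−1)^1·4.8990/(2)·0.6685^1·0.7437^3 = -0.673524
d^2_{-1,0}(1.6771) = +0.544308 -0.673524 = -0.129216
Attach z-rotation phases: D = e^{-i(-1)(2.4552)}·(-0.129216)·e^{-i(0)(0.2526)} = +0.099954-0.081891i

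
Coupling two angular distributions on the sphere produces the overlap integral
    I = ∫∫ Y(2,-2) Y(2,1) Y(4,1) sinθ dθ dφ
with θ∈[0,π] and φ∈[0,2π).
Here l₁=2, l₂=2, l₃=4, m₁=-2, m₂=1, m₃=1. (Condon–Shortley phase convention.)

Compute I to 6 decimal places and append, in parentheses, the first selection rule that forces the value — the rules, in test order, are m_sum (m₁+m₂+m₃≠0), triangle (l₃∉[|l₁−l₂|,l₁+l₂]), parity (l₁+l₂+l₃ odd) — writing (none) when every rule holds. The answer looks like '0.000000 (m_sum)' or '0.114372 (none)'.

-0.090112 (none)

Rules hold: Σm=0, L=8 even, 0≤4≤4.
N = 5·5·9 = 225
Δ = 0!·4!·4!/9! = 1/630
Racah Σ t=0..0: t=0:+1/16 = 1/16
⇒ 3j(2 2 4; 0 0 0)² = 2/35, sgn +1
Racah Σ t=0..0: t=0:+1/144 = 1/144
⇒ 3j(2 2 4; -2 1 1)² = 1/126, sgn -1
4πI² = N·(3j₀)²·(3jₘ)² = 5/49
I = -1·√(0.102041/4π) = -0.09011188
No selection rule forces the value: the integral is nonzero (none).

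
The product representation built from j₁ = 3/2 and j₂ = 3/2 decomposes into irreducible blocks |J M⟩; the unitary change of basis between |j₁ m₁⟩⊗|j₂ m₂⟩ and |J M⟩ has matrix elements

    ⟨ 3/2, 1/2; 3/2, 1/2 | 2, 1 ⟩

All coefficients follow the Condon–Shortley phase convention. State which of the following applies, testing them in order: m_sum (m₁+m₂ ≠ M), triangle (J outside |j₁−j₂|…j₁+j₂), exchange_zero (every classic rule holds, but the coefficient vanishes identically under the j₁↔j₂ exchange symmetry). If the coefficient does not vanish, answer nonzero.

m-sum: m₁+m₂ = 1/2+1/2 = 1, M = 1  ✓
triangle: |j₁−j₂| = 0 ≤ J = 2 ≤ j₁+j₂ = 3  ✓
exchange: j₁=j₂ and m₁=m₂, and (−1)^(j₁+j₂−J) = (−1)^1 = −1 forces ⟨j₁m₁;j₂m₂|JM⟩ = −⟨j₂m₂;j₁m₁|JM⟩ = −⟨j₁m₁;j₂m₂|JM⟩ ⇒ the coefficient vanishes identically
Racah sum check: Σ_k collapses to 0 ⇒ CG = 0

exchange_zero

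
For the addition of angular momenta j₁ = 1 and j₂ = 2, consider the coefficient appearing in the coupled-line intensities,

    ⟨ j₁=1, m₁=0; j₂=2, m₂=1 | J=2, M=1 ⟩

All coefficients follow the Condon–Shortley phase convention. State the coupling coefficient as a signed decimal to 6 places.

−√(1/6) = -0.408248

j₁+j₂−J=1  J+j₁−j₂=1  J−j₁+j₂=3  j₁+j₂+J+1=6
(j₁±m₁, j₂±m₂, J±M) = (1,1,3,1,3,1)
P² = 3/2
sum k=0..1:
  [0] +1/6 = 1/6
  [1] −1/2 = -1/2
S = -1/3
C² = P²·S² = 1/6 ; C = -0.408248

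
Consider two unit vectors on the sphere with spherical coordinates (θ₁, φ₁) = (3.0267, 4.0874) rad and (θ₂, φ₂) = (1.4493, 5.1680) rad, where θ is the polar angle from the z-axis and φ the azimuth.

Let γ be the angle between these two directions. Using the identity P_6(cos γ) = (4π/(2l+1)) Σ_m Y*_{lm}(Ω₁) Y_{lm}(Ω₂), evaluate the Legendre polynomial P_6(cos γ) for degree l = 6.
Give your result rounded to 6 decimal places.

-0.283587

Addition theorem: P_6(cos γ) = (4π/13) Σ_m Y*_{lm}(Ω₁) Y_{lm}(Ω₂), m = −6…6:
  m=-6: (0.000001, -0.000001) × (0.424189, 0.183321) = (0.000000, -0.000000)  (running Σ = (0.000000, -0.000000))
  m=-5: (0.000001, -0.000033) × (0.148572, -0.126996) = (-0.000004, -0.000005)  (running Σ = (-0.000004, -0.000005))
  m=-4: (-0.000487, -0.000363) × (0.072312, 0.281263) = (0.000067, -0.000163)  (running Σ = (0.000063, -0.000168))
  m=-3: (-0.007307, 0.002294) × (0.214623, 0.044392) = (-0.001670, 0.000168)  (running Σ = (-0.001607, -0.000000))
  m=-2: (-0.020753, 0.062453) × (-0.146055, 0.188355) = (-0.008732, -0.013030)  (running Σ = (-0.010339, -0.013031))
  m=-1: (0.206776, 0.286605) × (0.099585, 0.203238) = (-0.037657, 0.070566)  (running Σ = (-0.047996, 0.057536))
  m=0: (0.880869, -0.000000) × (-0.224075, 0.000000) = (-0.197381, 0.000000)  (running Σ = (-0.245377, 0.057536))
  m=1: (-0.206776, 0.286605) × (-0.099585, 0.203238) = (-0.037657, -0.070566)  (running Σ = (-0.283034, -0.013031))
  m=2: (-0.020753, -0.062453) × (-0.146055, -0.188355) = (-0.008732, 0.013030)  (running Σ = (-0.291766, -0.000000))
  m=3: (0.007307, 0.002294) × (-0.214623, 0.044392) = (-0.001670, -0.000168)  (running Σ = (-0.293436, -0.000168))
  m=4: (-0.000487, 0.000363) × (0.072312, -0.281263) = (0.000067, 0.000163)  (running Σ = (-0.293369, -0.000005))
  m=5: (-0.000001, -0.000033) × (-0.148572, -0.126996) = (-0.000004, 0.000005)  (running Σ = (-0.293373, -0.000000))
  m=6: (0.000001, 0.000001) × (0.424189, -0.183321) = (0.000000, 0.000000)  (running Σ = (-0.293373, 0.000000))
Σ over m = (-0.293373, 0.000000); ×(4π/13) → (-0.283587, 0.000000). Real part: -0.283587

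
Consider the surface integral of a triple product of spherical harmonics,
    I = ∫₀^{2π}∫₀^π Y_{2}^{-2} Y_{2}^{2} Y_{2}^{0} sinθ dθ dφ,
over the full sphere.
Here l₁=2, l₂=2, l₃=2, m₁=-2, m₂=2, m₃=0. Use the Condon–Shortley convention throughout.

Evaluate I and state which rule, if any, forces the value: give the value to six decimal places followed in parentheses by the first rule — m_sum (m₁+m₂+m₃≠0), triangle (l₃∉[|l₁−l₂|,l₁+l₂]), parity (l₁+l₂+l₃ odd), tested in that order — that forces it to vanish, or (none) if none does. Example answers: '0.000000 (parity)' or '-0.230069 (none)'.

-0.180224 (none)

m-sum 0 ✓  L=6 even ✓  0≤2≤4 ✓
Π(2lᵢ+1) = 5×5×5 = 125
triangle coeff Δ(2,2,2) = 1/630
Σ_t [0,2]: t=0:+1/8 t=1:−1/1 t=2:+1/8 = -3/4
(3j)²=2/35 [(2 2 2; 0 0 0)], sign=-1
Σ_t [2,2]: t=2:+1/8 = 1/8
(3j)²=2/35 [(2 2 2; -2 2 0)], sign=+1
⇒ 4πI² = 20/49
I = (-1)√(20/49/(4π)) = -0.18022375
No selection rule forces the value: the integral is nonzero (none).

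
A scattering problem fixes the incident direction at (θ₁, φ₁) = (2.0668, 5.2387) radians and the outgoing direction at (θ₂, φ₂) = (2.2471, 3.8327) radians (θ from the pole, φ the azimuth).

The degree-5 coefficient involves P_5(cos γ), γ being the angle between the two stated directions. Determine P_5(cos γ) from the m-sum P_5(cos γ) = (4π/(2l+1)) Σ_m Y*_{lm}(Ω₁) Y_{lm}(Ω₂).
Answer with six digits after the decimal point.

Term-by-term m-sum for l=5 (normalisation 4π/11 = 1.142397):
  term(m=-5) = (0.024001, 0.022217)   from Y*(Ω₁)=(0.119236, 0.213146), Y(Ω₂)=(0.127365, -0.041353)
  term(m=-4) = (0.112276, -0.086992)   from Y*(Ω₁)=(0.212876, -0.359645), Y(Ω₂)=(0.315968, 0.125163)
  term(m=-3) = (-0.048067, -0.089171)   from Y*(Ω₁)=(-0.244384, -0.001989), Y(Ω₂)=(0.199642, 0.363258)
  term(m=-2) = (0.021400, -0.007320)   from Y*(Ω₁)=(-0.099041, -0.173714), Y(Ω₂)=(-0.021204, 0.111103)
  term(m=-1) = (0.015926, 0.095765)   from Y*(Ω₁)=(-0.154752, 0.266368), Y(Ω₂)=(0.242824, -0.200864)
  term(m=+0) = (-0.026678, -0.000000)   from Y*(Ω₁)=(-0.132314, -0.000000), Y(Ω₂)=(0.201625, 0.000000)
  term(m=+1) = (0.015926, -0.095765)   from Y*(Ω₁)=(0.154752, 0.266368), Y(Ω₂)=(-0.242824, -0.200864)
  term(m=+2) = (0.021400, 0.007320)   from Y*(Ω₁)=(-0.099041, 0.173714), Y(Ω₂)=(-0.021204, -0.111103)
  term(m=+3) = (-0.048067, 0.089171)   from Y*(Ω₁)=(0.244384, -0.001989), Y(Ω₂)=(-0.199642, 0.363258)
  term(m=+4) = (0.112276, 0.086992)   from Y*(Ω₁)=(0.212876, 0.359645), Y(Ω₂)=(0.315968, -0.125163)
  term(m=+5) = (0.024001, -0.022217)   from Y*(Ω₁)=(-0.119236, 0.213146), Y(Ω₂)=(-0.127365, -0.041353)
Accumulated sum (0.224395, -0.000000); after 4π/(2l+1) scaling, (0.256348, -0.000000) ⇒ P_5 = 0.256348

0.256348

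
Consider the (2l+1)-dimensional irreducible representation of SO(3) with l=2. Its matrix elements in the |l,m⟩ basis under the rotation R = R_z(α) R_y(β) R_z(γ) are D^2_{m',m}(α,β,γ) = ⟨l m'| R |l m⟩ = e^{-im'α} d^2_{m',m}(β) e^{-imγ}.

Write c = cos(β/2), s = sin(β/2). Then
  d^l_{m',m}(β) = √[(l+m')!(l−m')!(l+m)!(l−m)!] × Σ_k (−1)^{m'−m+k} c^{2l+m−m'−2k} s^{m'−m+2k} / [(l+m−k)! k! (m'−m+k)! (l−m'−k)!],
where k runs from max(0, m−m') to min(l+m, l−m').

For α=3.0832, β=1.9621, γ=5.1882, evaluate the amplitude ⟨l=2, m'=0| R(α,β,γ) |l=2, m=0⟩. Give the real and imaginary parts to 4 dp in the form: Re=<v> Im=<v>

Re=-0.2818 Im=0.0000

First d^2_{0,0}(β=1.9621), then the phase factors e^{-i(0)α} and e^{-i(0)γ}:
c=cos(1.962100/2)=0.556150, s=sin(1.962100/2)=0.831082; N=√[2·2·2·2]=4.000000
The bounds max(0,m−m')=0 and min(l+m,l−m')=2 give 3 terms
  k=0: (−1)^0·4.0000/(4)·0.5562^4·0.8311^0 = +0.095668
  k=1: (−1)^1·4.0000/(1)·0.5562^2·0.8311^2 = -0.854539
  k=2: (−1)^2·4.0000/(4)·0.5562^0·0.8311^4 = +0.477062
d^2_{0,0}(1.9621) = +0.095668 -0.854539 +0.477062 = -0.281808
D = (+1.000000+0.000000i)·(-0.281808)·(+1.000000+0.000000i) = -0.281808+0.000000i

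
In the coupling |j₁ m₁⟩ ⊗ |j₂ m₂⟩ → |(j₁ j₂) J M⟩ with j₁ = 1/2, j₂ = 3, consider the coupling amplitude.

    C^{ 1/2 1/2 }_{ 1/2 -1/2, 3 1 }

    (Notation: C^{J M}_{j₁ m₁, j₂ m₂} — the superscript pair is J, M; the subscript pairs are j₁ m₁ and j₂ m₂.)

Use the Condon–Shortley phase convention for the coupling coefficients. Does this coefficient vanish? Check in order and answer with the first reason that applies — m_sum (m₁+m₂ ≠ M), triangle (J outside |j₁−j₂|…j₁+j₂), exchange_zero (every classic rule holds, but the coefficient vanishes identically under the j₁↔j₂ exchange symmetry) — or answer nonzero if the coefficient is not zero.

triangle

m-sum: m₁+m₂ = -1/2+1 = 1/2, M = 1/2  ✓
triangle: need |j₁−j₂| ≤ J ≤ j₁+j₂, i.e. J ∈ [5/2, 7/2]; J = 1/2 is outside ✗ ⇒ coefficient is 0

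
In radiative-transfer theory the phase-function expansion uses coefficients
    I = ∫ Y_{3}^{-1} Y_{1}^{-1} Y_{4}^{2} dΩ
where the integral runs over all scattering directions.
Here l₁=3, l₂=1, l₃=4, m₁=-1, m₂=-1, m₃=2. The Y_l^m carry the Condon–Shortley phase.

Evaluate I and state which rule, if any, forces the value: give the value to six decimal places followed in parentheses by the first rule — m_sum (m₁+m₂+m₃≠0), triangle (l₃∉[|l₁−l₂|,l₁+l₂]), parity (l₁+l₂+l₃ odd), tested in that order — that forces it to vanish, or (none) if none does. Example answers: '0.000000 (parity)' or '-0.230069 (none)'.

0.238414 (none)

m-sum 0 ✓  L=8 even ✓  2≤4≤4 ✓
Π(2lᵢ+1) = 7×3×9 = 189
triangle coeff Δ(3,1,4) = 1/252
Σ_t [0,0]: t=0:+1/36 = 1/36
(3j)²=4/63 [(3 1 4; 0 0 0)], sign=+1
Σ_t [0,0]: t=0:+1/96 = 1/96
(3j)²=5/84 [(3 1 4; -1 -1 2)], sign=+1
⇒ 4πI² = 5/7
I = (+1)√(5/7/(4π)) = 0.23841361
No selection rule forces the value: the integral is nonzero (none).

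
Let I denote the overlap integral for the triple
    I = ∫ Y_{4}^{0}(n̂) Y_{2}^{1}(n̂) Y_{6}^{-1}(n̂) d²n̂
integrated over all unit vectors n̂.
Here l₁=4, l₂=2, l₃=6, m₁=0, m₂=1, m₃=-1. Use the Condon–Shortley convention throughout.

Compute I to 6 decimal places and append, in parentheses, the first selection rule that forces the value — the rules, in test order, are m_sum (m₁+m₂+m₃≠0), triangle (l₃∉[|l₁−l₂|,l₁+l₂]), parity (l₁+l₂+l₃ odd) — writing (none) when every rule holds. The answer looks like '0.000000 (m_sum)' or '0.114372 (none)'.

-0.210395 (none)

Rules hold: Σm=0, L=12 even, 2≤6≤6.
N = 9·5·13 = 585
Δ = 0!·8!·4!/13! = 1/6435
Racah Σ t=0..0: t=0:+1/2304 = 1/2304
⇒ 3j(4 2 6; 0 0 0)² = 5/143, sgn +1
Racah Σ t=0..0: t=0:+1/3456 = 1/3456
⇒ 3j(4 2 6; 0 1 -1)² = 35/1287, sgn -1
4πI² = N·(3j₀)²·(3jₘ)² = 875/1573
I = -1·√(0.556262/4π) = -0.21039467
No selection rule forces the value: the integral is nonzero (none).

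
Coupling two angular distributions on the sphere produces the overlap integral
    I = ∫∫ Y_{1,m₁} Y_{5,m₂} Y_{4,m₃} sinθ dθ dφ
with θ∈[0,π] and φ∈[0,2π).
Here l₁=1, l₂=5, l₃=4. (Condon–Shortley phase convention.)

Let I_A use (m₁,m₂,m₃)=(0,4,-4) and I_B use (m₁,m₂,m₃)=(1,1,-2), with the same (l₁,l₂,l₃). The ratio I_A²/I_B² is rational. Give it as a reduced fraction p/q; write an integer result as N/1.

Shared (l₁,l₂,l₃)=(1,5,4): N and (l;000)² cancel in I_A²/I_B².
A: Δ = 2!·0!·8!/11! = 1/495; Racah Σ t=1..1: t=1:−1/40320 = -1/40320; ⇒ 3j(1 5 4; 0 4 -4)² = 1/55, sgn -1
B: Δ = 2!·0!·8!/11! = 1/495; Racah Σ t=0..0: t=0:+1/2880 = 1/2880; ⇒ 3j(1 5 4; 1 1 -2)² = 2/165, sgn +1
I_A²/I_B² = (1/55)/(2/165) = 3/2

3/2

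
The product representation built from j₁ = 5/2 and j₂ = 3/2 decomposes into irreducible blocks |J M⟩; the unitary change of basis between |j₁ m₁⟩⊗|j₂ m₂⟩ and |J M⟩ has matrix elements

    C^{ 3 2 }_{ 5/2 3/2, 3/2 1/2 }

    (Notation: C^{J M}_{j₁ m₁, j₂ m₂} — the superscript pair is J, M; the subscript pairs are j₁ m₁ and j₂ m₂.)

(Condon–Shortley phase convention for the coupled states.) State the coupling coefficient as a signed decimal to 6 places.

+√(1/12) = +0.288675

triangle: 1!*4!*2!/8! = 48/40320
(j±m)!: 4!*1!*2!*1!*5!*1! = 5760
prefactor² = (2J+1)*Δ*N² = 48
  k=0: +1/(0!*1!*1!*2!*3!*0!) = 1/12
  k=1: −1/(1!*0!*0!*1!*4!*1!) = -1/24
Σ = 1/24  ⇒  CG² = 48*(1/24)² = 1/12
CG = +√(1/12) = +0.288675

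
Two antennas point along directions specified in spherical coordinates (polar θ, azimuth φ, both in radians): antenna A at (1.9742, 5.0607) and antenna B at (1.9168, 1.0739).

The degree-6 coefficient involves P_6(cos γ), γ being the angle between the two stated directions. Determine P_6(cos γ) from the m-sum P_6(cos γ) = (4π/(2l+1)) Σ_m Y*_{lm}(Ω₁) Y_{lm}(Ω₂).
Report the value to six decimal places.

Term-by-term m-sum for l=6 (normalisation 4π/13 = 0.966644):
  m=-6: Y*=0.14505 - 0.25389j  Y=0.33054 - 0.05342j  product 0.03439 - 0.09167j
  m=-5: Y*=-0.42604 - 0.07347j  Y=-0.25542 - 0.33107j  product 0.08450 + 0.15981j
  m=-4: Y*=0.03134 + 0.17466j  Y=-0.03000 + 0.06776j  product -0.01277 - 0.00312j
  m=-3: Y*=-0.22453 + 0.13031j  Y=-0.31804 + 0.02553j  product 0.06808 - 0.04718j
  m=-2: Y*=0.20923 + 0.17503j  Y=0.09965 + 0.15309j  product -0.00595 + 0.04947j
  m=-1: Y*=-0.05893 + 0.16228j  Y=-0.12444 + 0.22947j  product -0.02991 - 0.03372j
  m=+0: Y*=0.28895 + 0.00000j  Y=0.20731 + 0.00000j  product 0.05990 + 0.00000j
  m=+1: Y*=0.05893 + 0.16228j  Y=0.12444 + 0.22947j  product -0.02991 + 0.03372j
  m=+2: Y*=0.20923 - 0.17503j  Y=0.09965 - 0.15309j  product -0.00595 - 0.04947j
  m=+3: Y*=0.22453 + 0.13031j  Y=0.31804 + 0.02553j  product 0.06808 + 0.04718j
  m=+4: Y*=0.03134 - 0.17466j  Y=-0.03000 - 0.06776j  product -0.01277 + 0.00312j
  m=+5: Y*=0.42604 - 0.07347j  Y=0.25542 - 0.33107j  product 0.08450 - 0.15981j
  m=+6: Y*=0.14505 + 0.25389j  Y=0.33054 + 0.05342j  product 0.03439 + 0.09167j
Σ over m = 0.33658 + 0.00000j; ×(4π/13) → 0.32535 + 0.00000j. Real part: 0.325349

0.325349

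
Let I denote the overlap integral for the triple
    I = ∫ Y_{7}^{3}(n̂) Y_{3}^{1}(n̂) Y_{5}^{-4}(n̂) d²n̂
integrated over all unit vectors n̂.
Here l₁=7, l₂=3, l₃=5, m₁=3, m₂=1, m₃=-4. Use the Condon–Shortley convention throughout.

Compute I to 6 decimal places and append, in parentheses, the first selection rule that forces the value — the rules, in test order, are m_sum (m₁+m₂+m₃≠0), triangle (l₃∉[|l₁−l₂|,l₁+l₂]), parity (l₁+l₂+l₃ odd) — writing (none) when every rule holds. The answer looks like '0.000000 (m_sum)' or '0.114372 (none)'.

L=15 odd ⇒ parity kills the (l;000) factor ⇒ I = 0

0.000000 (parity)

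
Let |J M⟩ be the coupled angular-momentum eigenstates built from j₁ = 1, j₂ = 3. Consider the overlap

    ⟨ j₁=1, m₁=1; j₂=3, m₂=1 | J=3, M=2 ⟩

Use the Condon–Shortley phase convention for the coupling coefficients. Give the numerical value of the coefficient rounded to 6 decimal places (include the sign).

√[7·1!1!5!/8! · 2!0!4!2!5!1!] = √(240)
  +(−1)^0/∏(0,1,0,4,1,1)! = 1/24  (running 1/24)
⟨..|..⟩ = √(240)·(1/24) = +0.645497

+√(5/12) = +0.645497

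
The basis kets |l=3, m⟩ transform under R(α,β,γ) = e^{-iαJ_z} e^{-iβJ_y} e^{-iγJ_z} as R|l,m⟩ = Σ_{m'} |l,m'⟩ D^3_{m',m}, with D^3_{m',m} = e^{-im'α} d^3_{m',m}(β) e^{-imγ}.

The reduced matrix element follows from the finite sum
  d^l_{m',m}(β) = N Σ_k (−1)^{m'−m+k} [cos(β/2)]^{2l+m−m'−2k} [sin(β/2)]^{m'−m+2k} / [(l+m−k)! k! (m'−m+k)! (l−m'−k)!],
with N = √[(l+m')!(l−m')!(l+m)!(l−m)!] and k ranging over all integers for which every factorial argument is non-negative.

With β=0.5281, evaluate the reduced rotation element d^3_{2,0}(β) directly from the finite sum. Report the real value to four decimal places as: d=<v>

d=0.3003

d^3_{2,0}(β=0.5281) via the finite sum:
Half-angle: c=0.965341, s=0.260992. N=√(120·1·6·6)=65.726707
The bounds max(0,m−m')=0 and min(l+m,l−m')=1 give 2 terms
  k=0: (−1)^2·65.7267/(12)·0.9653^4·0.2610^2 = +0.323995
  k=1: (−1)^3·65.7267/(12)·0.9653^2·0.2610^4 = -0.023683
d^3_{2,0}(0.5281) = +0.323995 -0.023683 = +0.300313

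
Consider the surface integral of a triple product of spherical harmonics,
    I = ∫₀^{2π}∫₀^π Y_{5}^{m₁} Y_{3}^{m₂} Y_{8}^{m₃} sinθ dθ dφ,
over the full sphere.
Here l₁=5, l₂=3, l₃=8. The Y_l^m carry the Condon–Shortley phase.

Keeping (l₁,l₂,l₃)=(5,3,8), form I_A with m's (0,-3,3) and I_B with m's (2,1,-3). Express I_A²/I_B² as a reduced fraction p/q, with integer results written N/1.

Shared (l₁,l₂,l₃)=(5,3,8): N and (l;000)² cancel in I_A²/I_B².
A: Δ = 0!·10!·6!/17! = 1/136136; Racah Σ t=0..0: t=0:+1/10368000 = 1/10368000; ⇒ 3j(5 3 8; 0 -3 3)² = 3/884, sgn -1
B: Δ = 0!·10!·6!/17! = 1/136136; Racah Σ t=0..0: t=0:+1/1451520 = 1/1451520; ⇒ 3j(5 3 8; 2 1 -3)² = 75/3094, sgn -1
I_A²/I_B² = (3/884)/(75/3094) = 7/50

7/50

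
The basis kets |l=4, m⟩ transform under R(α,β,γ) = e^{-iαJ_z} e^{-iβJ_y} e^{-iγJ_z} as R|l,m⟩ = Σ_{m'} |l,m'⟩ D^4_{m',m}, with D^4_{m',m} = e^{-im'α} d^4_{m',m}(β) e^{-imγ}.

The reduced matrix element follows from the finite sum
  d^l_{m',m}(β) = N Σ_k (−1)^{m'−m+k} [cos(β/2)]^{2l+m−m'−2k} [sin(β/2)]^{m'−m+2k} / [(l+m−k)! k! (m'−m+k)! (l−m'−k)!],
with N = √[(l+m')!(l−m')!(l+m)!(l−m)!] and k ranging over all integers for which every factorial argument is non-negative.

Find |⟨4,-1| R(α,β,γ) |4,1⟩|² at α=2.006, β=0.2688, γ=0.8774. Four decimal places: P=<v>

First d^4_{-1,1}(β=0.2688), then the phase factors e^{-i(-1)α} and e^{-i(1)γ}:
With c≡cos(β/2)=0.990982 and s≡sin(β/2)=0.133996, N=[6·120·120·6]^{1/2}=720.000000
The bounds max(0,m−m')=2 and min(l+m,l−m')=5 give 4 terms
  k=2: (−1)^0·720.0000/(72)·0.9910^6·0.1340^2 = +0.170050
  k=3: (−1)^1·720.0000/(24)·0.9910^4·0.1340^4 = -0.009327
  k=4: (−1)^2·720.0000/(48)·0.9910^2·0.1340^6 = +0.000085
  k=5: (−1)^3·720.0000/(720)·0.9910^0·0.1340^8 = -0.000000
d^4_{-1,1}(0.2688) = +0.170050 -0.009327 +0.000085 -0.000000 = +0.160808
|D^4_{-1,1}|² = |d^4_{-1,1}(β)|² = (+0.160808)² = 0.025859 (the z-rotation phases have unit modulus)

P=0.0259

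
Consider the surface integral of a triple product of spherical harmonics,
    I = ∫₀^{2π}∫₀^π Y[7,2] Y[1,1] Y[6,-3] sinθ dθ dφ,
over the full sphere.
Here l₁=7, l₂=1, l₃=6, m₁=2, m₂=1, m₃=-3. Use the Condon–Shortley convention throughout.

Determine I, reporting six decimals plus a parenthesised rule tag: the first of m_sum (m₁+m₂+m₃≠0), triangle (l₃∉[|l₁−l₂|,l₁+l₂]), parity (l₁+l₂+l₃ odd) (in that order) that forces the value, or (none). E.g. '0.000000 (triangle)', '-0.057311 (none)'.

m-sum 0 ✓  L=14 even ✓  6≤6≤8 ✓
Π(2lᵢ+1) = 15×3×13 = 585
triangle coeff Δ(7,1,6) = 1/1365
Σ_t [1,1]: t=1:−1/518400 = -1/518400
(3j)²=7/195 [(7 1 6; 0 0 0)], sign=-1
Σ_t [2,2]: t=2:+1/4354560 = 1/4354560
(3j)²=2/273 [(7 1 6; 2 1 -3)], sign=-1
⇒ 4πI² = 2/13
I = (+1)√(2/13/(4π)) = 0.11064668
No selection rule forces the value: the integral is nonzero (none).

0.110647 (none)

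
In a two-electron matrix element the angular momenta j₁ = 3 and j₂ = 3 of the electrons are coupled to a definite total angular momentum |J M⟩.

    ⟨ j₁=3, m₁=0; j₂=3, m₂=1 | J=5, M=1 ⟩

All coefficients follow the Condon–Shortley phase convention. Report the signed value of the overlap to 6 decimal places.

√[11·1!5!5!/12! · 3!3!4!2!6!4!] = √(69120/7)
  +(−1)^0/∏(0,1,3,4,2,1)! = 1/288  (running 1/288)
  +(−1)^1/∏(1,0,2,3,3,2)! = -1/144  (running -1/288)
⟨..|..⟩ = √(69120/7)·(-1/288) = -0.345033

−√(5/42) = -0.345033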